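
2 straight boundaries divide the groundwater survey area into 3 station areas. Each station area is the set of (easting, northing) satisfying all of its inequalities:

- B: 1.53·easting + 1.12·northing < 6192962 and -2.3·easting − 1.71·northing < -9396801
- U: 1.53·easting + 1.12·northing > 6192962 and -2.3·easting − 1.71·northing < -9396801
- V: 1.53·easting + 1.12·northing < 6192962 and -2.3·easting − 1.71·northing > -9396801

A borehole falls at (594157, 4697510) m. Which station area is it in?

1.53·594157 + 1.12·4697510 = 6170271.410, which is < 6192962
-2.3·594157 − 1.71·4697510 = -9399303.200, which is < -9396801
This sign pattern matches B.

B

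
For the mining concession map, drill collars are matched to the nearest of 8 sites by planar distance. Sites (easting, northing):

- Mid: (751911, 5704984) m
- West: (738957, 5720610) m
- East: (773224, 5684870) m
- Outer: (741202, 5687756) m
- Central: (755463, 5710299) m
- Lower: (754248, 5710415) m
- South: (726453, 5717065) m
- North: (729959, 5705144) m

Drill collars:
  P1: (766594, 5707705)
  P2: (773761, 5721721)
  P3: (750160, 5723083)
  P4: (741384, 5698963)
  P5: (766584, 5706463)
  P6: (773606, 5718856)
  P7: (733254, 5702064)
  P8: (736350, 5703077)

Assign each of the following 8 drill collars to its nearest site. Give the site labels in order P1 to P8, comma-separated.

Central, Central, West, Outer, Central, Central, North, North

P1 → Central (d²=130627997.00)
P2 → Central (d²=465278888.00)
P3 → West (d²=131622938.00)
P4 → Outer (d²=125629973.00)
P5 → Central (d²=138391537.00)
P6 → Central (d²=402390698.00)
P7 → North (d²=20343425.00)
P8 → North (d²=45117370.00)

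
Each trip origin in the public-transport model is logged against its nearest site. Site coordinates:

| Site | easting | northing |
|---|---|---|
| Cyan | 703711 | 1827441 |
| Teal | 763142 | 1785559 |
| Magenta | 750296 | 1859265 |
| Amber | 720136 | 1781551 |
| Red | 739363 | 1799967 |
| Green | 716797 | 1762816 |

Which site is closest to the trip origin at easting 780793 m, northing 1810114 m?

Teal

Squared distances to each site:
Cyan: 6241859653.000; Teal: 914505826.000; Magenta: 3345887810.000; Amber: 4495116618.000; Red: 1819406509.000; Green: 6332588820.000.
Minimum at Teal.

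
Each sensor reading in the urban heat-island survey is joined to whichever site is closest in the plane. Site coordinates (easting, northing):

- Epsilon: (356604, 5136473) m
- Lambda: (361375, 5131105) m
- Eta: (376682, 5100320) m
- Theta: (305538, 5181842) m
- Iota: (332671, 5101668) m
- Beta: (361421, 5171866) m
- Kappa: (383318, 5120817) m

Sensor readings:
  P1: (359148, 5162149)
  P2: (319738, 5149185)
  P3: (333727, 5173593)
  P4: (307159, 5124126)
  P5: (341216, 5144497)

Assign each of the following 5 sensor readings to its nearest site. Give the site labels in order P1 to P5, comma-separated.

P1 → Beta (d²=99586618.00)
P2 → Theta (d²=1268119649.00)
P3 → Beta (d²=769940165.00)
P4 → Iota (d²=1155223908.00)
P5 → Epsilon (d²=301175120.00)

Beta, Theta, Beta, Iota, Epsilon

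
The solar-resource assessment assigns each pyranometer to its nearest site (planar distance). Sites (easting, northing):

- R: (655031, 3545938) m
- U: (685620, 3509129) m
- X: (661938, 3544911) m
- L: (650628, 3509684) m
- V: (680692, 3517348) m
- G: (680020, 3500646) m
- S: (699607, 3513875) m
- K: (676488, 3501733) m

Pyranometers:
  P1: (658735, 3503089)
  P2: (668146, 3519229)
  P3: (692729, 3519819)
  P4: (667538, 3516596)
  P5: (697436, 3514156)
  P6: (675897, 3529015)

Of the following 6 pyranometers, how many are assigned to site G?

0

P1 → L
P2 → V
P3 → S
P4 → V
P5 → S
P6 → V
0 of the 6 go to G.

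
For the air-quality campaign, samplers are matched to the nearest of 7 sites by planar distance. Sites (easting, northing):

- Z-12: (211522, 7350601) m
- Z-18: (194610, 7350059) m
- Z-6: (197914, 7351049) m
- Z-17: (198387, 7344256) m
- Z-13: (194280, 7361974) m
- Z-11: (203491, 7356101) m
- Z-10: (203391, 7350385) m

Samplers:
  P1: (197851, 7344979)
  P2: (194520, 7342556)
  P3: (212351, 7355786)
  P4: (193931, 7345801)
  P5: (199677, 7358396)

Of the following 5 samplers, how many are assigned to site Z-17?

P1 → Z-17
P2 → Z-17
P3 → Z-12
P4 → Z-18
P5 → Z-11
2 of the 5 go to Z-17.

2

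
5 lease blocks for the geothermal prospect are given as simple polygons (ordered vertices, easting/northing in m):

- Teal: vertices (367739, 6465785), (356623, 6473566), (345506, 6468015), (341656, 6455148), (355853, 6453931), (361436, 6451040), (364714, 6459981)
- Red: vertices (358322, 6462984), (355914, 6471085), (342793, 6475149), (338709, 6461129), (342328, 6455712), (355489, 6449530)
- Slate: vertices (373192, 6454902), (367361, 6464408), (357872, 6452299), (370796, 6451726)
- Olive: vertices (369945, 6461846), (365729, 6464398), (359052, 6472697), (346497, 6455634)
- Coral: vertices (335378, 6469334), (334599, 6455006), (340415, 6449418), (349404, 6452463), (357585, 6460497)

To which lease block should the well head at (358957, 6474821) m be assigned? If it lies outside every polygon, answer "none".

Cast a ray rightward from (358957, 6474821). For each polygon, the edges (by vertex number in listed order) whose endpoints lie on opposite sides of northing = 6474821, where each meets that height, and whether that is right or left of the point:
Teal: no edge straddles that height → 0 crossings.
Red: 2–3 at easting≈343852.0 (left), 3–4 at easting≈342697.5 (left) → 0 crossings.
Slate: no edge straddles that height → 0 crossings.
Olive: no edge straddles that height → 0 crossings.
Coral: no edge straddles that height → 0 crossings.
All counts are even, so the point lies outside every listed polygon.

none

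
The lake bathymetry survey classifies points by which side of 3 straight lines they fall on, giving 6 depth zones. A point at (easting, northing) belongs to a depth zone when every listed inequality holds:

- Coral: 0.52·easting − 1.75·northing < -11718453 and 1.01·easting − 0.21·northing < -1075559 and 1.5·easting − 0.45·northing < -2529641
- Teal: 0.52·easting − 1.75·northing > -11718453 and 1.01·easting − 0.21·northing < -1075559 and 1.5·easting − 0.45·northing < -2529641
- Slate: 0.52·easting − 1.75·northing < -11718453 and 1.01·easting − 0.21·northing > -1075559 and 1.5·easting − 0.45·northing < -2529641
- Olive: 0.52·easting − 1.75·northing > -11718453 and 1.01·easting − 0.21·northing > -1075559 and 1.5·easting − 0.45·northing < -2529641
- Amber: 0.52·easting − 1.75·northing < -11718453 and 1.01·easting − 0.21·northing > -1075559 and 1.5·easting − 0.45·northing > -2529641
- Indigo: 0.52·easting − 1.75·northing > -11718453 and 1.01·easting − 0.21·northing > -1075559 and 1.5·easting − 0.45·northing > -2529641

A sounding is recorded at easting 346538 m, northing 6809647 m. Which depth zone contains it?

0.52·346538 − 1.75·6809647 = -11736682.490, which is < -11718453
1.01·346538 − 0.21·6809647 = -1080022.490, which is < -1075559
1.5·346538 − 0.45·6809647 = -2544534.150, which is < -2529641
This sign pattern matches Coral.

Coral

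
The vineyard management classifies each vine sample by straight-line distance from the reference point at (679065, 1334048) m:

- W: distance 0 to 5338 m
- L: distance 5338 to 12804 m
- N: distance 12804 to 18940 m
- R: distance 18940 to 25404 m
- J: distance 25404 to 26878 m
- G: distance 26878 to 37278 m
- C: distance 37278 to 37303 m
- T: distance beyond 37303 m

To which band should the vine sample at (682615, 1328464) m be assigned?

L

Distance = √((682615−679065)² + (1328464−1334048)²) = √(12602500.000 + 31181056.000) = 6616.914 m.
5338 ≤ 6616.914 < 12804 → L.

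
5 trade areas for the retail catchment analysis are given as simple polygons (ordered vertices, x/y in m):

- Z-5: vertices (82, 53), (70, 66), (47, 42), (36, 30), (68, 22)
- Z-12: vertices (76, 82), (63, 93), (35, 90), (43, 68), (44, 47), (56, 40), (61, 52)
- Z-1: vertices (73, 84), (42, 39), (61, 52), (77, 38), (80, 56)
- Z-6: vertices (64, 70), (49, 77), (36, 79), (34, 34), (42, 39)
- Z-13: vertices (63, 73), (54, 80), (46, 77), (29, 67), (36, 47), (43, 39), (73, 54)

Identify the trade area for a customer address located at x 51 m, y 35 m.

Cast a ray rightward from (51, 35). For each polygon, the edges (by vertex number in listed order) whose endpoints lie on opposite sides of y = 35, where each meets that height, and whether that is right or left of the point:
Z-5: 3–4 at x≈40.6 (left), 5–1 at x≈73.9 (right) → 1 crossing.
Z-12: no edge straddles that height → 0 crossings.
Z-1: no edge straddles that height → 0 crossings.
Z-6: 3–4 at x≈34.0 (left), 4–5 at x≈35.6 (left) → 0 crossings.
Z-13: no edge straddles that height → 0 crossings.
Only Z-5 has an odd count, so the point is inside Z-5.

Z-5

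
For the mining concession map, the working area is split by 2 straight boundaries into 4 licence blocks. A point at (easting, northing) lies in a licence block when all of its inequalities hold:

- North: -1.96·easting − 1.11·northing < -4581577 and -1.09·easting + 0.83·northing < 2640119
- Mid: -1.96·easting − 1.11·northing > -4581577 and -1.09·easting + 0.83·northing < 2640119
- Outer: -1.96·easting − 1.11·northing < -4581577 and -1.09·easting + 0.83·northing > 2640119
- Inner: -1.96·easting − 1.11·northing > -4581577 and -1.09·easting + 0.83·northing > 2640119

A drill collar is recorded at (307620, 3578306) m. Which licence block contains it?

-1.96·307620 − 1.11·3578306 = -4574854.860, which is > -4581577
-1.09·307620 + 0.83·3578306 = 2634688.180, which is < 2640119
This sign pattern matches Mid.

Mid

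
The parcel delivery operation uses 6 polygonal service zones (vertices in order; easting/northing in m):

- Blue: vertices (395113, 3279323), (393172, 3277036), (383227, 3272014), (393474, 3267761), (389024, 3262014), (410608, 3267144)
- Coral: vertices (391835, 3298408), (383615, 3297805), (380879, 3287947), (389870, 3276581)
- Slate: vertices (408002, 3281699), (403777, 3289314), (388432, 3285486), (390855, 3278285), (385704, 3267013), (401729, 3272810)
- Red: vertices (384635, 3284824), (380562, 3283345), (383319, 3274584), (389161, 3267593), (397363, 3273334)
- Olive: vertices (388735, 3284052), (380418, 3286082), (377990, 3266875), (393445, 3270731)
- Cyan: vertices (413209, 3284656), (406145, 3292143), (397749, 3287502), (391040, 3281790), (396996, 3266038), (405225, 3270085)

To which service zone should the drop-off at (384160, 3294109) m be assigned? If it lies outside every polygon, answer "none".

Cast a ray rightward from (384160, 3294109). For each polygon, the edges (by vertex number in listed order) whose endpoints lie on opposite sides of northing = 3294109, where each meets that height, and whether that is right or left of the point:
Blue: no edge straddles that height → 0 crossings.
Coral: 2–3 at easting≈382589.2 (left), 4–1 at easting≈391448.0 (right) → 1 crossing.
Slate: no edge straddles that height → 0 crossings.
Red: no edge straddles that height → 0 crossings.
Olive: no edge straddles that height → 0 crossings.
Cyan: no edge straddles that height → 0 crossings.
Only Coral has an odd count, so the point is inside Coral.

Coral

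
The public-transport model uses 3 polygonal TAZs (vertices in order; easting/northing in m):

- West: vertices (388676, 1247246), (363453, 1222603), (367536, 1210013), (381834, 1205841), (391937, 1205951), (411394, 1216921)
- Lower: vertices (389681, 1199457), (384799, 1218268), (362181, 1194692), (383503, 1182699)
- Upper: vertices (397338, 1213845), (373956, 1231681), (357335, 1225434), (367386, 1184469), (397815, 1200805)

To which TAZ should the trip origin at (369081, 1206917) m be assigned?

Cast a ray rightward from (369081, 1206917). For each polygon, the edges (by vertex number in listed order) whose endpoints lie on opposite sides of northing = 1206917, where each meets that height, and whether that is right or left of the point:
West: 3–4 at easting≈378146.4 (right), 5–6 at easting≈393650.4 (right) → 2 crossings.
Lower: 1–2 at easting≈387744.9 (right), 2–3 at easting≈373909.2 (right) → 2 crossings.
Upper: 3–4 at easting≈361878.3 (left), 5–1 at easting≈397591.4 (right) → 1 crossing.
Only Upper has an odd count, so the point is inside Upper.

Upper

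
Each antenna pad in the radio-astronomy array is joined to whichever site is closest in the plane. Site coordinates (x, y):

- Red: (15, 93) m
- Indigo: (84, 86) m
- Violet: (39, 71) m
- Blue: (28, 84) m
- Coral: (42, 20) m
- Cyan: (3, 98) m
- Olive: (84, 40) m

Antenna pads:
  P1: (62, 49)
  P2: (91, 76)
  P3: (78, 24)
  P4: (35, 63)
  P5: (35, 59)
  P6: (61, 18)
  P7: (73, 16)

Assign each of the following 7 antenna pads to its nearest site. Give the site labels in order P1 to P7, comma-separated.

Olive, Indigo, Olive, Violet, Violet, Coral, Olive

P1 → Olive (d²=565.00)
P2 → Indigo (d²=149.00)
P3 → Olive (d²=292.00)
P4 → Violet (d²=80.00)
P5 → Violet (d²=160.00)
P6 → Coral (d²=365.00)
P7 → Olive (d²=697.00)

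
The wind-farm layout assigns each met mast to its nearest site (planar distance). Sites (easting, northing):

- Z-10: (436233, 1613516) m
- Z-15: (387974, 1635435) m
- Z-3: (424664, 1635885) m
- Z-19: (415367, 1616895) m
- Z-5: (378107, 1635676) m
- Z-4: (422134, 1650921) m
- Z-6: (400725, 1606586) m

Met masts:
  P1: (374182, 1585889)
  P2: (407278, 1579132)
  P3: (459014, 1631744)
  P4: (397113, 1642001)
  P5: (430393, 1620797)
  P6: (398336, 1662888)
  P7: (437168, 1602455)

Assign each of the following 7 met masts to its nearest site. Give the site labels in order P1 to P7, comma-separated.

Z-6, Z-6, Z-10, Z-15, Z-10, Z-4, Z-10

P1 → Z-6 (d²=1132896658.00)
P2 → Z-6 (d²=796663925.00)
P3 → Z-10 (d²=851233945.00)
P4 → Z-15 (d²=126633677.00)
P5 → Z-10 (d²=87118561.00)
P6 → Z-4 (d²=709553893.00)
P7 → Z-10 (d²=123219946.00)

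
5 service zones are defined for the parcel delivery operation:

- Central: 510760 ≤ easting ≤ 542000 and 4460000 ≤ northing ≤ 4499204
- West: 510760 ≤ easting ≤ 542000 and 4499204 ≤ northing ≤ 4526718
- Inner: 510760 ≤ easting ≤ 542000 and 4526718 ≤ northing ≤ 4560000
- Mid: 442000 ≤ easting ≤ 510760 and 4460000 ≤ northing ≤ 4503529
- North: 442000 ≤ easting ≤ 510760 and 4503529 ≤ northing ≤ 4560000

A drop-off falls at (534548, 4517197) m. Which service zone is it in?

West

The point has easting = 534548 and northing = 4517197.
Only West satisfies 510760 ≤ easting ≤ 542000 and 4499204 ≤ northing ≤ 4526718.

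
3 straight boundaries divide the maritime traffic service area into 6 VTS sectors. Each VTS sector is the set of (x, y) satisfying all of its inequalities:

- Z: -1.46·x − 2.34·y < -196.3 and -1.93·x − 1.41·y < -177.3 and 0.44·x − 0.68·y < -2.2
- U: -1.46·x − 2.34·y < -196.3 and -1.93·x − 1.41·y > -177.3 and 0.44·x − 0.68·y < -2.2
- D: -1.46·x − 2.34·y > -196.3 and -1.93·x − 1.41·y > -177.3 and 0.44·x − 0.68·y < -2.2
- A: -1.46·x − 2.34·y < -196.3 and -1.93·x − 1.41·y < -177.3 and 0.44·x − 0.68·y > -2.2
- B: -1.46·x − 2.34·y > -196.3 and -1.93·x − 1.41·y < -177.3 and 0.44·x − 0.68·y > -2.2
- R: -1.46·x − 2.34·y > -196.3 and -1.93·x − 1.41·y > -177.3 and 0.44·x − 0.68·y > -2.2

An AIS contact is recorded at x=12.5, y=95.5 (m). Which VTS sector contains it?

-1.46·12.5 − 2.34·95.5 = -241.720, which is < -196.3
-1.93·12.5 − 1.41·95.5 = -158.780, which is > -177.3
0.44·12.5 − 0.68·95.5 = -59.440, which is < -2.2
This sign pattern matches U.

U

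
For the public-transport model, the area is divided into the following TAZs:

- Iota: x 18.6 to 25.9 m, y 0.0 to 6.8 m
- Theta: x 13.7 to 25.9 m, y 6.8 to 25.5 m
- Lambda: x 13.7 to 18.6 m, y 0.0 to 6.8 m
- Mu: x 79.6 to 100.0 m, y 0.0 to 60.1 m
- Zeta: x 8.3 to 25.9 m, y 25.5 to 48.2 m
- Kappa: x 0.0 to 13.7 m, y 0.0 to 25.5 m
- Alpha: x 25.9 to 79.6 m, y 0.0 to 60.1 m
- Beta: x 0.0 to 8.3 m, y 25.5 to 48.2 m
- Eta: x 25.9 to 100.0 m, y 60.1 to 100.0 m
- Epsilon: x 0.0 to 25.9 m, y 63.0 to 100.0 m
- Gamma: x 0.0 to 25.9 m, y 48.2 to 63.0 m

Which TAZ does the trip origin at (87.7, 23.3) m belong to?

The point has x = 87.7 and y = 23.3.
Only Mu satisfies 79.6 ≤ x ≤ 100.0 and 0.0 ≤ y ≤ 60.1.

Mu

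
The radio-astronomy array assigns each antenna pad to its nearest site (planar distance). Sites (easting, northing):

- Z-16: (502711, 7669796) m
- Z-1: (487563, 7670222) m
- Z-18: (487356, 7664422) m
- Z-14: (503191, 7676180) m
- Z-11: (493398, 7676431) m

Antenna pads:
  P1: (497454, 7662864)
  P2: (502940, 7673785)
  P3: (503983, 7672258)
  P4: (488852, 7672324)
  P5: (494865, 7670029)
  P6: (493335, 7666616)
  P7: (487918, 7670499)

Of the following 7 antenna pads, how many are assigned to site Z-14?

P1 → Z-16
P2 → Z-14
P3 → Z-16
P4 → Z-1
P5 → Z-11
P6 → Z-18
P7 → Z-1
1 of the 7 goes to Z-14.

1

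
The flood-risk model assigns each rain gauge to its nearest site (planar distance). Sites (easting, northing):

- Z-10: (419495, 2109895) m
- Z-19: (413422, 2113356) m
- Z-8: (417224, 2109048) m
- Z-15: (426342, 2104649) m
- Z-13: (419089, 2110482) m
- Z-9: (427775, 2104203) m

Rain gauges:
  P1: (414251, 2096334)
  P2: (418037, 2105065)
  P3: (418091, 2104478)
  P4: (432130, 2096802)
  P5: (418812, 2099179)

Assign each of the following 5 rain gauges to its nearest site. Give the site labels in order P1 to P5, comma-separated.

P1 → Z-8 (d²=170484525.00)
P2 → Z-8 (d²=16525258.00)
P3 → Z-8 (d²=21636589.00)
P4 → Z-9 (d²=73740826.00)
P5 → Z-15 (d²=86621800.00)

Z-8, Z-8, Z-8, Z-9, Z-15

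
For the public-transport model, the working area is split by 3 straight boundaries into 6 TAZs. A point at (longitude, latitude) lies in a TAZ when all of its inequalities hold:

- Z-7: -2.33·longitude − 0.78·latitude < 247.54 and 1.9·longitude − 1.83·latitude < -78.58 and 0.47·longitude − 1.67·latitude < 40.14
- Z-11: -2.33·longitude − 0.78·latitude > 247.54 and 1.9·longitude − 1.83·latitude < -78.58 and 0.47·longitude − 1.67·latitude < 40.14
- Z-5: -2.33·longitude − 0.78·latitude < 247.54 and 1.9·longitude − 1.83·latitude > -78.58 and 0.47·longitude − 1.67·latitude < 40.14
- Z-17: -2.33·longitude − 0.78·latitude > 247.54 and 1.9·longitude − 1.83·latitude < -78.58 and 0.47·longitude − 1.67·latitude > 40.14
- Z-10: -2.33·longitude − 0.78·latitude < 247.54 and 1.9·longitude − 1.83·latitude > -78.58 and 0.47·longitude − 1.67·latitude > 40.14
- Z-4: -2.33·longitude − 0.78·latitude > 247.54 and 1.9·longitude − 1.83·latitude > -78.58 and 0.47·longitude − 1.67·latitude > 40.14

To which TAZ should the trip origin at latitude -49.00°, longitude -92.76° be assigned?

Z-11

-2.33·-92.76 − 0.78·-49.00 = 254.351, which is > 247.54
1.9·-92.76 − 1.83·-49.00 = -86.574, which is < -78.58
0.47·-92.76 − 1.67·-49.00 = 38.233, which is < 40.14
This sign pattern matches Z-11.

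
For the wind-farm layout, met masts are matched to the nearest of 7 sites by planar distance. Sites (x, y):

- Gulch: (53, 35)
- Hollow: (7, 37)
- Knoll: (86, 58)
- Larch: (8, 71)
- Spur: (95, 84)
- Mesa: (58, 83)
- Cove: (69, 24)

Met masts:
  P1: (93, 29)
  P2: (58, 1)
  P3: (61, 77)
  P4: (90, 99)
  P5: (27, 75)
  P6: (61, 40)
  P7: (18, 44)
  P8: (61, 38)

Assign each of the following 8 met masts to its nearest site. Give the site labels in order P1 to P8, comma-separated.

P1 → Cove (d²=601.00)
P2 → Cove (d²=650.00)
P3 → Mesa (d²=45.00)
P4 → Spur (d²=250.00)
P5 → Larch (d²=377.00)
P6 → Gulch (d²=89.00)
P7 → Hollow (d²=170.00)
P8 → Gulch (d²=73.00)

Cove, Cove, Mesa, Spur, Larch, Gulch, Hollow, Gulch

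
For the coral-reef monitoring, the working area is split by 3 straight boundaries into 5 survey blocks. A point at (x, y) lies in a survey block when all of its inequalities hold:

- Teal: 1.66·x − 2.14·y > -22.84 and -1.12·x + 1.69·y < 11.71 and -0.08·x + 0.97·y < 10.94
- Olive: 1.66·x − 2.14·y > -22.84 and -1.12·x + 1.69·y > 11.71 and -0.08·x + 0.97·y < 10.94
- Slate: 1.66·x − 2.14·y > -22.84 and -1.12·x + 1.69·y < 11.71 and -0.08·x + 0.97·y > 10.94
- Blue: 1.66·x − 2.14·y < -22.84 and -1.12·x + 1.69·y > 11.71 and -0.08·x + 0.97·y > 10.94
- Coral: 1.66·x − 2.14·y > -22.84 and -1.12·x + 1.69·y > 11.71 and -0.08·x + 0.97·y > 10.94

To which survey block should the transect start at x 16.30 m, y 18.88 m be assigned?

1.66·16.30 − 2.14·18.88 = -13.345, which is > -22.84
-1.12·16.30 + 1.69·18.88 = 13.651, which is > 11.71
-0.08·16.30 + 0.97·18.88 = 17.010, which is > 10.94
This sign pattern matches Coral.

Coral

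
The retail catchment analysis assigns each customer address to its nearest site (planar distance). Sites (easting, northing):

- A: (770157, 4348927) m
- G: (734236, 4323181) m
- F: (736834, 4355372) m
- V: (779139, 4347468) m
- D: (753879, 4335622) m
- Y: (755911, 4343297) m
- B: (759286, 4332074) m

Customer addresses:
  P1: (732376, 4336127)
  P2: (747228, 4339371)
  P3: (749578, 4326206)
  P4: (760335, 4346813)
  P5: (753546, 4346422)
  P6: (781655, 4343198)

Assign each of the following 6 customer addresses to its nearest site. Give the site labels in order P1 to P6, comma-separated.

G, D, D, Y, Y, V

P1 → G (d²=171058516.00)
P2 → D (d²=58290802.00)
P3 → D (d²=107159657.00)
P4 → Y (d²=31934032.00)
P5 → Y (d²=15358850.00)
P6 → V (d²=24563156.00)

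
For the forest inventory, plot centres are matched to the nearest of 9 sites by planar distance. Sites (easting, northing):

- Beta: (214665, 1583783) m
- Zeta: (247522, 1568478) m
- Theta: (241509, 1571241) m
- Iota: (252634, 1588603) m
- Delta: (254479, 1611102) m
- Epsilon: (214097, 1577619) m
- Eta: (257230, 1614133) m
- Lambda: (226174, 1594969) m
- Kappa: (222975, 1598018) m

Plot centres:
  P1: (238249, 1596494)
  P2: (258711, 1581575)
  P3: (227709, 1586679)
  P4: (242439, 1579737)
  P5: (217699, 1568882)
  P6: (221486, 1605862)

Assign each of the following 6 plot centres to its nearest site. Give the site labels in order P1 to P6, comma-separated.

P1 → Lambda (d²=148131250.00)
P2 → Iota (d²=86322713.00)
P3 → Lambda (d²=71080325.00)
P4 → Theta (d²=73046916.00)
P5 → Epsilon (d²=89309573.00)
P6 → Kappa (d²=63745457.00)

Lambda, Iota, Lambda, Theta, Epsilon, Kappa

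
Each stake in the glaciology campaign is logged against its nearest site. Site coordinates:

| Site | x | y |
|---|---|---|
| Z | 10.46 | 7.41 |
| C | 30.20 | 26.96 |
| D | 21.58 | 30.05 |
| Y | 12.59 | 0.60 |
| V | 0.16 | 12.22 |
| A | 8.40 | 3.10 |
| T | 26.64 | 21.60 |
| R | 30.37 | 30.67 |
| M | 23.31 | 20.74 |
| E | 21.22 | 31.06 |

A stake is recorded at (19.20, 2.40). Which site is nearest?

Squared distances to each site:
Z: 101.488; C: 724.194; D: 770.187; Y: 46.932; V: 458.954; A: 117.130; T: 423.994; R: 923.962; M: 353.248; E: 825.476.
Minimum at Y.

Y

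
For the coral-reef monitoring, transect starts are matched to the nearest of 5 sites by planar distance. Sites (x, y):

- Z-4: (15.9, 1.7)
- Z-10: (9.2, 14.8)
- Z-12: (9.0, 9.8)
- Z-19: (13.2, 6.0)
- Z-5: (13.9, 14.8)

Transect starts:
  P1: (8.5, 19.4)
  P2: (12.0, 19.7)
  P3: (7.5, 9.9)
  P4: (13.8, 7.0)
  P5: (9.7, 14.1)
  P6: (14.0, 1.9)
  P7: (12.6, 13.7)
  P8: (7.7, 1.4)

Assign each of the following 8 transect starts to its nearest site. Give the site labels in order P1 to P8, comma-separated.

Z-10, Z-5, Z-12, Z-19, Z-10, Z-4, Z-5, Z-19

P1 → Z-10 (d²=21.65)
P2 → Z-5 (d²=27.62)
P3 → Z-12 (d²=2.26)
P4 → Z-19 (d²=1.36)
P5 → Z-10 (d²=0.74)
P6 → Z-4 (d²=3.65)
P7 → Z-5 (d²=2.90)
P8 → Z-19 (d²=51.41)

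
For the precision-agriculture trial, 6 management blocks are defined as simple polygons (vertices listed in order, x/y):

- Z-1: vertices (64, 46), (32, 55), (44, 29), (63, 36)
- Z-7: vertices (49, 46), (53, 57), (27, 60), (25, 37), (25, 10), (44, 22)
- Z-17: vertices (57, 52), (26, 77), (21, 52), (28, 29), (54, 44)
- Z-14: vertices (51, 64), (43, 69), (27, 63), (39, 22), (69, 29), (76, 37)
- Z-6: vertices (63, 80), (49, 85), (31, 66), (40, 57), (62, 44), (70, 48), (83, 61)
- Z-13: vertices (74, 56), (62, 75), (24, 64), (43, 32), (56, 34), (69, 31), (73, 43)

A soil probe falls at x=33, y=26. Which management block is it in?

Cast a ray rightward from (33, 26). For each polygon, the edges (by vertex number in listed order) whose endpoints lie on opposite sides of y = 26, where each meets that height, and whether that is right or left of the point:
Z-1: no edge straddles that height → 0 crossings.
Z-7: 4–5 at x≈25.0 (left), 6–1 at x≈44.8 (right) → 1 crossing.
Z-17: no edge straddles that height → 0 crossings.
Z-14: 3–4 at x≈37.8 (right), 4–5 at x≈56.1 (right) → 2 crossings.
Z-6: no edge straddles that height → 0 crossings.
Z-13: no edge straddles that height → 0 crossings.
Only Z-7 has an odd count, so the point is inside Z-7.

Z-7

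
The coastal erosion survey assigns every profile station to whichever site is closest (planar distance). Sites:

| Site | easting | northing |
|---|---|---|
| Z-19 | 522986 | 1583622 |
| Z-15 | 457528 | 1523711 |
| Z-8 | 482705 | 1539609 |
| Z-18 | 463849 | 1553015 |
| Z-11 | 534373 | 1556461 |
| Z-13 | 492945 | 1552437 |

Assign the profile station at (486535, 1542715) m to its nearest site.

Squared distances to each site:
Z-19: 3002058050.000; Z-15: 1202558065.000; Z-8: 24316136.000; Z-18: 620744596.000; Z-11: 2477426760.000; Z-13: 135605384.000.
Minimum at Z-8.

Z-8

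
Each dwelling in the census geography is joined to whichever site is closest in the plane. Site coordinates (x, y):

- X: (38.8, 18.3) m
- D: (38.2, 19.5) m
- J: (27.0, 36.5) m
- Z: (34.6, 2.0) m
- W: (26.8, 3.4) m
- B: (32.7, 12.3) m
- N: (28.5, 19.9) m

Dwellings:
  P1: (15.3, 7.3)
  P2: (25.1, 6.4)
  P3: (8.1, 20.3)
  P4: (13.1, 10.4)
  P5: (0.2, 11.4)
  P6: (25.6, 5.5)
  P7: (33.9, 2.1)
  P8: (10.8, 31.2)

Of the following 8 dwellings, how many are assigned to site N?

P1 → W
P2 → W
P3 → N
P4 → W
P5 → W
P6 → W
P7 → Z
P8 → J
1 of the 8 goes to N.

1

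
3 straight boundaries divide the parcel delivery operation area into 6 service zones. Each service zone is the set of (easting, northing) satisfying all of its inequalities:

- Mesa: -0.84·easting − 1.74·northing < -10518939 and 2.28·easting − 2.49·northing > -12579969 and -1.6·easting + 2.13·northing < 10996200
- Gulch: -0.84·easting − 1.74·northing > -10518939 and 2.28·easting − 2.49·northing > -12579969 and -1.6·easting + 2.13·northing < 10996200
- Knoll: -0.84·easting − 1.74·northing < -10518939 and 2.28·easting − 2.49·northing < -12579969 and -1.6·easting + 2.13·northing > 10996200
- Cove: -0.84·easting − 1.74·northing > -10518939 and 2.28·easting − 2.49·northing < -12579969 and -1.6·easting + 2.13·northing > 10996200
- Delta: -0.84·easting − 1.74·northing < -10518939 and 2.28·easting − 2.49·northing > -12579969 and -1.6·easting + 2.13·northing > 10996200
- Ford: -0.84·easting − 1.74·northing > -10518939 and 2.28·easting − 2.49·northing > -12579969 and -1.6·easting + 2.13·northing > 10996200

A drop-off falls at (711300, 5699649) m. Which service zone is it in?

Ford

-0.84·711300 − 1.74·5699649 = -10514881.260, which is > -10518939
2.28·711300 − 2.49·5699649 = -12570362.010, which is > -12579969
-1.6·711300 + 2.13·5699649 = 11002172.370, which is > 10996200
This sign pattern matches Ford.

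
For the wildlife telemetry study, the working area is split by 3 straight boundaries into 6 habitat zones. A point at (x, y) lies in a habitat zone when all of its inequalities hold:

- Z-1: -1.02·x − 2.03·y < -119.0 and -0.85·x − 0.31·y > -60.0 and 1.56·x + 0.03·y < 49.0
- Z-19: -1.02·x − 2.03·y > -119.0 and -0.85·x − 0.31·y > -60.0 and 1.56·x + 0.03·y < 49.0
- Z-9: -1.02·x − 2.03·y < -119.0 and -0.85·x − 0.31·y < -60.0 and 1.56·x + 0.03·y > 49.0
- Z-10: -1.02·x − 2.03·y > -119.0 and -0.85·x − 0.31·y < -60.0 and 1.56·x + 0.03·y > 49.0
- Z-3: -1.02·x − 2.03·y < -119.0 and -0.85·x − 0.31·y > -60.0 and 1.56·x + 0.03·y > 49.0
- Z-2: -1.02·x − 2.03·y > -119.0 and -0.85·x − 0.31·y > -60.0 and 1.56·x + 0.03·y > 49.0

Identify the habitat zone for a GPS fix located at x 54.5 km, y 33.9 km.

Z-3

-1.02·54.5 − 2.03·33.9 = -124.407, which is < -119.0
-0.85·54.5 − 0.31·33.9 = -56.834, which is > -60.0
1.56·54.5 + 0.03·33.9 = 86.037, which is > 49.0
This sign pattern matches Z-3.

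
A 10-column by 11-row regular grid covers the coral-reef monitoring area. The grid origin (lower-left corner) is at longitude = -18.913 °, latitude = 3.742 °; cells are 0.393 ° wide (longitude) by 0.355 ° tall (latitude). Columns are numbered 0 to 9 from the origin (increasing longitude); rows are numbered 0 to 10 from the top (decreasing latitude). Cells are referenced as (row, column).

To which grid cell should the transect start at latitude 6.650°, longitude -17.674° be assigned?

Column index: ⌊(-17.674 − -18.913) / 0.393⌋ = ⌊3.153⌋ = 3
Row offset from origin: ⌊(6.650 − 3.742) / 0.355⌋ = ⌊8.192⌋ = 8 → row 2 (counted from top)

(2, 3)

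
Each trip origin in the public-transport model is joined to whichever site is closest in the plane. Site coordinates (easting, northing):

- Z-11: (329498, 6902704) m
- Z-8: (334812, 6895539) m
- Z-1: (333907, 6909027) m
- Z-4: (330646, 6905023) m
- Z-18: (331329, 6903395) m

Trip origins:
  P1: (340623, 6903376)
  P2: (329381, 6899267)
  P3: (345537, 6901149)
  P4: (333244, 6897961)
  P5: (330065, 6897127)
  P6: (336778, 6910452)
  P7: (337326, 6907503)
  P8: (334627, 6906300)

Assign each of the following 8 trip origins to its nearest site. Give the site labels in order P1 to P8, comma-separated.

P1 → Z-1 (d²=77038457.00)
P2 → Z-11 (d²=11826658.00)
P3 → Z-8 (d²=146497725.00)
P4 → Z-8 (d²=8324708.00)
P5 → Z-8 (d²=25055753.00)
P6 → Z-1 (d²=10273266.00)
P7 → Z-1 (d²=14012137.00)
P8 → Z-1 (d²=7954929.00)

Z-1, Z-11, Z-8, Z-8, Z-8, Z-1, Z-1, Z-1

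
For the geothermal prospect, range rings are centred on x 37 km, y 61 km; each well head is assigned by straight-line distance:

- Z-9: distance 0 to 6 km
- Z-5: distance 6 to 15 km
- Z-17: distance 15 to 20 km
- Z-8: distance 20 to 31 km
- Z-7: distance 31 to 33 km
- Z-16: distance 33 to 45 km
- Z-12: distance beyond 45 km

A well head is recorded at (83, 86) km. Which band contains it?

Distance = √((83−37)² + (86−61)²) = √(2116.000 + 625.000) = 52.355 km.
45 ≤ 52.355 < ∞ → Z-12.

Z-12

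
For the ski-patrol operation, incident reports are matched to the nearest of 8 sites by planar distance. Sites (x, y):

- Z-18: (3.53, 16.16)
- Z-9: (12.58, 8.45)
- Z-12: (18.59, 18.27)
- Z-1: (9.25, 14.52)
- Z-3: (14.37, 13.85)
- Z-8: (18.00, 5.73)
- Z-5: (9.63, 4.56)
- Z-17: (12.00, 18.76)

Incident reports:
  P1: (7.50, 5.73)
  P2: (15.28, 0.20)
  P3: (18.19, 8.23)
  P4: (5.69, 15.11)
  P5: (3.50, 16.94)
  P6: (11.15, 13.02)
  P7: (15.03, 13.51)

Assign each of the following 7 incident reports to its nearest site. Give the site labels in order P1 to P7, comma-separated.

Z-5, Z-8, Z-8, Z-18, Z-18, Z-1, Z-3

P1 → Z-5 (d²=5.91)
P2 → Z-8 (d²=37.98)
P3 → Z-8 (d²=6.29)
P4 → Z-18 (d²=5.77)
P5 → Z-18 (d²=0.61)
P6 → Z-1 (d²=5.86)
P7 → Z-3 (d²=0.55)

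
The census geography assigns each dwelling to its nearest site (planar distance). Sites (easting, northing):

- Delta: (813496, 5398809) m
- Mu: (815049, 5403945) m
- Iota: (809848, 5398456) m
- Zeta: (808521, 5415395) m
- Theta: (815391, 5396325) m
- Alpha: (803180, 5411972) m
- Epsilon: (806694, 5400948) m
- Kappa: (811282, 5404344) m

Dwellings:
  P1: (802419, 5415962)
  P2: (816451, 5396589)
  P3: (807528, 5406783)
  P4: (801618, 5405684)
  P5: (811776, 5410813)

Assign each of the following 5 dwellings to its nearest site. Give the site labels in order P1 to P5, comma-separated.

P1 → Alpha (d²=16499221.00)
P2 → Theta (d²=1193296.00)
P3 → Kappa (d²=20041237.00)
P4 → Alpha (d²=41978788.00)
P5 → Zeta (d²=31589749.00)

Alpha, Theta, Kappa, Alpha, Zeta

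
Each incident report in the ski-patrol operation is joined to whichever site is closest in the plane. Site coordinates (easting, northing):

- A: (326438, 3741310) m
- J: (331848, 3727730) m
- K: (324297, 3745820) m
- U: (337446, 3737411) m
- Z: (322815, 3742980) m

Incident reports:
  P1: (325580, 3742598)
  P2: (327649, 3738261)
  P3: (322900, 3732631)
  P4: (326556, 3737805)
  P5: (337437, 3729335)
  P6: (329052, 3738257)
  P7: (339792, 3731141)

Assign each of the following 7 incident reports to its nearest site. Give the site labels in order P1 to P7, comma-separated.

P1 → A (d²=2395108.00)
P2 → A (d²=10762922.00)
P3 → A (d²=87842485.00)
P4 → A (d²=12298949.00)
P5 → J (d²=33812946.00)
P6 → A (d²=16153805.00)
P7 → U (d²=44816616.00)

A, A, A, A, J, A, U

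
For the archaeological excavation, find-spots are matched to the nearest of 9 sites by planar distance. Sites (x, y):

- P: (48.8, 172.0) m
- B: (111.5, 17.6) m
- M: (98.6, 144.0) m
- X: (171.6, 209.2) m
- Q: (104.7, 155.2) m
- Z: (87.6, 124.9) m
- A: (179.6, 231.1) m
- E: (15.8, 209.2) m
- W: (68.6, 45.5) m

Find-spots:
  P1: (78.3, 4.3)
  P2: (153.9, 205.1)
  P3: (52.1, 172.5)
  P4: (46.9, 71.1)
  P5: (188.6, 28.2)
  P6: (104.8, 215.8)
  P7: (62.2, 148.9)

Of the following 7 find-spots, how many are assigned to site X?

1

P1 → B
P2 → X
P3 → P
P4 → W
P5 → B
P6 → Q
P7 → P
1 of the 7 goes to X.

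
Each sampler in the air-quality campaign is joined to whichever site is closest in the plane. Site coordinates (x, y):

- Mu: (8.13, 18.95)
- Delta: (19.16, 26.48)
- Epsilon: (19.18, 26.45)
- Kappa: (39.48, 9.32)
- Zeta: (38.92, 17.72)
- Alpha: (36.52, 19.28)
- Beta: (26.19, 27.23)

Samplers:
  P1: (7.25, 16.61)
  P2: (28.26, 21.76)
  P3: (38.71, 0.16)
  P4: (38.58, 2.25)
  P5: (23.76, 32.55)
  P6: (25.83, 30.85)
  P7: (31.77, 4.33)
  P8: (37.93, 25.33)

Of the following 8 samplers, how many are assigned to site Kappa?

3

P1 → Mu
P2 → Beta
P3 → Kappa
P4 → Kappa
P5 → Beta
P6 → Beta
P7 → Kappa
P8 → Alpha
3 of the 8 go to Kappa.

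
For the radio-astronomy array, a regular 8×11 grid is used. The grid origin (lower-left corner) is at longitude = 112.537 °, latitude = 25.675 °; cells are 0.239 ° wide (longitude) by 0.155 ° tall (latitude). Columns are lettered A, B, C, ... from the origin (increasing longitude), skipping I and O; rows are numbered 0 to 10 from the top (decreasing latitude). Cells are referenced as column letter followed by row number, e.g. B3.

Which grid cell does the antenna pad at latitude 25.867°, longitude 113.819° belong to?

Column index: ⌊(113.819 − 112.537) / 0.239⌋ = ⌊5.364⌋ = 5 → column F
Row offset from origin: ⌊(25.867 − 25.675) / 0.155⌋ = ⌊1.239⌋ = 1 → row 9 (counted from top)

F9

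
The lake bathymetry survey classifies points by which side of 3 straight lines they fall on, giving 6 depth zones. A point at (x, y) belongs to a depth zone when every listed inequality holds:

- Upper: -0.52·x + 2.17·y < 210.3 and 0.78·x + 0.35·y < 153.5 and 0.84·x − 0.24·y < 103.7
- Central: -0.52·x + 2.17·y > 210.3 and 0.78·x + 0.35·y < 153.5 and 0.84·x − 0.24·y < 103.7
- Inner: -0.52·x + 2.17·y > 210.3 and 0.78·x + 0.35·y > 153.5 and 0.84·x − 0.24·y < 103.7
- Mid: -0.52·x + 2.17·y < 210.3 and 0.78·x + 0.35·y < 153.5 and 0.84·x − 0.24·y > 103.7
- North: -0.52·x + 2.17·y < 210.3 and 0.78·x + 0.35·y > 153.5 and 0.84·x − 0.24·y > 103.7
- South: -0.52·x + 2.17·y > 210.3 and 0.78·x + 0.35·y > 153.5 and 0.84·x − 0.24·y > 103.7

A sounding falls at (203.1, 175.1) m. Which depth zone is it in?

South

-0.52·203.1 + 2.17·175.1 = 274.355, which is > 210.3
0.78·203.1 + 0.35·175.1 = 219.703, which is > 153.5
0.84·203.1 − 0.24·175.1 = 128.580, which is > 103.7
This sign pattern matches South.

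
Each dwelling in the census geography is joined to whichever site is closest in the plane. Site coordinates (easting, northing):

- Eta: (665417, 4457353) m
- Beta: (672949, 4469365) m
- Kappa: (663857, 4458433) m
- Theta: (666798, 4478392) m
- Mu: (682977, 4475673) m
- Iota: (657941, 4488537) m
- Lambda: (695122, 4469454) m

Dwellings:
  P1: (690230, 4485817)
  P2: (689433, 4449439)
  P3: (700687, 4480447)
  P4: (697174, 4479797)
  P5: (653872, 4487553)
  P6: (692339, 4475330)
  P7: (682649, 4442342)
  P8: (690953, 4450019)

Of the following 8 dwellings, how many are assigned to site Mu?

1

P1 → Mu
P2 → Lambda
P3 → Lambda
P4 → Lambda
P5 → Iota
P6 → Lambda
P7 → Eta
P8 → Lambda
1 of the 8 goes to Mu.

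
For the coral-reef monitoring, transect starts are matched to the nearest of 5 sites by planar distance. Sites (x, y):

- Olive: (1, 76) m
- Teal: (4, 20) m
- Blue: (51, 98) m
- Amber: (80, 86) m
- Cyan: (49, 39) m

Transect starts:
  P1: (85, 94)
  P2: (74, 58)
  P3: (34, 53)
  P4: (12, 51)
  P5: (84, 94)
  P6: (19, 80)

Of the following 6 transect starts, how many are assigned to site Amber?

P1 → Amber
P2 → Amber
P3 → Cyan
P4 → Olive
P5 → Amber
P6 → Olive
3 of the 6 go to Amber.

3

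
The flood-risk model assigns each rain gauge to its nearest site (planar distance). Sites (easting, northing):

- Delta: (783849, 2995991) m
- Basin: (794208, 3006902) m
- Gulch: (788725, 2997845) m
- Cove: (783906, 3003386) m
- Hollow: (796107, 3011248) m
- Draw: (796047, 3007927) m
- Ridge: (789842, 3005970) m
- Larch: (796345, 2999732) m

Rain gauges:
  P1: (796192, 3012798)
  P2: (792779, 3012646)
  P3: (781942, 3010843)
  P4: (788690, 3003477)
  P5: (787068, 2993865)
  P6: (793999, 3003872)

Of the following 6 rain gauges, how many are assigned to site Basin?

1

P1 → Hollow
P2 → Hollow
P3 → Cove
P4 → Ridge
P5 → Delta
P6 → Basin
1 of the 6 goes to Basin.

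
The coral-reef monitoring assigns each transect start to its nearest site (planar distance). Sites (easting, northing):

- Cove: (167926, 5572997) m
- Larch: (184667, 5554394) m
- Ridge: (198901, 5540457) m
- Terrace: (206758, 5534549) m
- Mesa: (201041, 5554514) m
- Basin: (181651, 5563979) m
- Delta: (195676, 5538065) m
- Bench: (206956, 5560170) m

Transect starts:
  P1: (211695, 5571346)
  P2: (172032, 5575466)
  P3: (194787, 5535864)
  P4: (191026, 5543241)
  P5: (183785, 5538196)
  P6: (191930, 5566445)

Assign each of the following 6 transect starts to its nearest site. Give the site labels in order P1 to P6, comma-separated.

Bench, Cove, Delta, Delta, Delta, Basin

P1 → Bench (d²=147361097.00)
P2 → Cove (d²=22955197.00)
P3 → Delta (d²=5634722.00)
P4 → Delta (d²=48413476.00)
P5 → Delta (d²=141413042.00)
P6 → Basin (d²=111738997.00)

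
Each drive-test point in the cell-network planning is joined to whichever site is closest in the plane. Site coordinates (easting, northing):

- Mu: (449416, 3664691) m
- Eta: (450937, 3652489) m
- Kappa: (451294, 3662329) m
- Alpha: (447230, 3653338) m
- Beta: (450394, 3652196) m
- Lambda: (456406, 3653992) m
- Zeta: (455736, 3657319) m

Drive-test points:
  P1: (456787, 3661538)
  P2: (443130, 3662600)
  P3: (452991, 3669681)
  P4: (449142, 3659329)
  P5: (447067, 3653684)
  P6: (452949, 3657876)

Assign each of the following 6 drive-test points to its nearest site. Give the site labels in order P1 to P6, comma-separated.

P1 → Zeta (d²=18904562.00)
P2 → Mu (d²=43886077.00)
P3 → Mu (d²=37680725.00)
P4 → Kappa (d²=13631104.00)
P5 → Alpha (d²=146285.00)
P6 → Zeta (d²=8077618.00)

Zeta, Mu, Mu, Kappa, Alpha, Zeta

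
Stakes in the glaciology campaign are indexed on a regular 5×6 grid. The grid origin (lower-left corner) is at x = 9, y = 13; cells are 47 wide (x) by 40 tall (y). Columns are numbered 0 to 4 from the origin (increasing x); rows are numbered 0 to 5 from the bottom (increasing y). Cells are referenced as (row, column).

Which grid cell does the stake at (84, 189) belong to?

(4, 1)

Column index: ⌊(84 − 9) / 47⌋ = ⌊1.596⌋ = 1
Row offset from origin: ⌊(189 − 13) / 40⌋ = ⌊4.400⌋ = 4 → row 4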